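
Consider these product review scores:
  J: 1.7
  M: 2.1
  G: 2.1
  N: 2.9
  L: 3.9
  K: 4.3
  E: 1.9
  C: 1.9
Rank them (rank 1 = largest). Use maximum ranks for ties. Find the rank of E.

7

Sorted (descending): 4.3, 3.9, 2.9, 2.1, 2.1, 1.9, 1.9, 1.7
The 2 values of 2.1 occupy positions 4–5 → each gets rank 5.
The 2 values of 1.9 occupy positions 6–7 → each gets rank 7.
E has value 1.9 → rank 7.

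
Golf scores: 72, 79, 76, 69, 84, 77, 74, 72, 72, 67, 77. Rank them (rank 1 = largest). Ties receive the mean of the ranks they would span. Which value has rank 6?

74

Sorted (descending): 84, 79, 77, 77, 76, 74, 72, 72, 72, 69, 67
The 2 values of 77 occupy positions 3–4 → average rank (3+4)/2 = 3.5.
The 3 values of 72 occupy positions 7–9 → average rank 8.
Rank 6 → value 74.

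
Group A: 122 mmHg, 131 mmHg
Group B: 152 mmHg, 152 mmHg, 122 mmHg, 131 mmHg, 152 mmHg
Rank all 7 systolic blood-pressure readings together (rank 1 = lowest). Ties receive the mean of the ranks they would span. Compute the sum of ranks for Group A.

5

Sorted (ascending): 122, 122, 131, 131, 152, 152, 152
The 2 values of 122 occupy positions 1–2 → average rank (1+2)/2 = 1.5.
The 2 values of 131 occupy positions 3–4 → average rank (3+4)/2 = 3.5.
The 3 values of 152 occupy positions 5–7 → average rank 6.
Group A values → pooled ranks: 122→1.5, 131→3.5
Rank sum = 1.5 + 3.5 = 5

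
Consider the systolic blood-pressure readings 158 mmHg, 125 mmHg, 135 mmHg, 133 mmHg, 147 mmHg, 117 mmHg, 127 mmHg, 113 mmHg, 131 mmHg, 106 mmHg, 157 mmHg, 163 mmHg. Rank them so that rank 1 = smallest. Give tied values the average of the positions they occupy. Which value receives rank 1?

106

Sorted (ascending): 106, 113, 117, 125, 127, 131, 133, 135, 147, 157, 158, 163
No ties — each value takes its position as its rank.
Rank 1 → value 106.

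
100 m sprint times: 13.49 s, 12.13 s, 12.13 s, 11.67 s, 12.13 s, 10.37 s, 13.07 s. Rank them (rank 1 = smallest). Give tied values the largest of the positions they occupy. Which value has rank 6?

Sorted (ascending): 10.37, 11.67, 12.13, 12.13, 12.13, 13.07, 13.49
The 3 values of 12.13 occupy positions 3–5 → each gets rank 5.
Rank 6 → value 13.07.

13.07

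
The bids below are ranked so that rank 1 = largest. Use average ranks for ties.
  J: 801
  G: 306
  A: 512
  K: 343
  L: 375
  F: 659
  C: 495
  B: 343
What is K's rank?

6.5

Sorted (descending): 801, 659, 512, 495, 375, 343, 343, 306
The 2 values of 343 occupy positions 6–7 → average rank (6+7)/2 = 6.5.
K has value 343 → rank 6.5.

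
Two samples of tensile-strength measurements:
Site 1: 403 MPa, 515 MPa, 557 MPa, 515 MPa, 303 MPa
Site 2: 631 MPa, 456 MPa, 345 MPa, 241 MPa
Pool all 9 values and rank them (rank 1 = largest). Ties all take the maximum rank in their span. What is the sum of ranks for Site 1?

24

Sorted (descending): 631, 557, 515, 515, 456, 403, 345, 303, 241
The 2 values of 515 occupy positions 3–4 → each gets rank 4.
Site 1 values → pooled ranks: 403→6, 515→4, 557→2, 515→4, 303→8
Rank sum = 6 + 4 + 2 + 4 + 8 = 24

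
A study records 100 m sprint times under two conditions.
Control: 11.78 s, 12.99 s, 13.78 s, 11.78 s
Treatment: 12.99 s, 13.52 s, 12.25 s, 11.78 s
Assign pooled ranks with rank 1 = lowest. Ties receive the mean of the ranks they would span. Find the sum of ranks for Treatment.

Sorted (ascending): 11.78, 11.78, 11.78, 12.25, 12.99, 12.99, 13.52, 13.78
The 3 values of 11.78 occupy positions 1–3 → average rank 2.
The 2 values of 12.99 occupy positions 5–6 → average rank (5+6)/2 = 5.5.
Treatment values → pooled ranks: 12.99→5.5, 13.52→7, 12.25→4, 11.78→2
Rank sum = 5.5 + 7 + 4 + 2 = 18.5

18.5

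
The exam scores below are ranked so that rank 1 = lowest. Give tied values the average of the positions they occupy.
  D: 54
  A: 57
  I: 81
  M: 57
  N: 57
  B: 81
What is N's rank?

Sorted (ascending): 54, 57, 57, 57, 81, 81
The 3 values of 57 occupy positions 2–4 → average rank 3.
The 2 values of 81 occupy positions 5–6 → average rank (5+6)/2 = 5.5.
N has value 57 → rank 3.

3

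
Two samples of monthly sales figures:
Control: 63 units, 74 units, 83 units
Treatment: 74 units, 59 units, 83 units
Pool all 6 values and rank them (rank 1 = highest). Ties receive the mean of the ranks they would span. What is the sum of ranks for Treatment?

11

Sorted (descending): 83, 83, 74, 74, 63, 59
The 2 values of 83 occupy positions 1–2 → average rank (1+2)/2 = 1.5.
The 2 values of 74 occupy positions 3–4 → average rank (3+4)/2 = 3.5.
Treatment values → pooled ranks: 74→3.5, 59→6, 83→1.5
Rank sum = 3.5 + 6 + 1.5 = 11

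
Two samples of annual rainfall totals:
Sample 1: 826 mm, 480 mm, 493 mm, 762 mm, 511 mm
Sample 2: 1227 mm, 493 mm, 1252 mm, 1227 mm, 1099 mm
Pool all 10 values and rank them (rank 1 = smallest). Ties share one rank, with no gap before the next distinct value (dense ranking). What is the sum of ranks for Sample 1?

15

Sorted (ascending): 480, 493, 493, 511, 762, 826, 1099, 1227, 1227, 1252
The 2 values of 493 share dense rank 2.
The 2 values of 1227 share dense rank 7.
Remaining distinct values take the next consecutive integers.
Sample 1 values → pooled ranks: 826→5, 480→1, 493→2, 762→4, 511→3
Rank sum = 5 + 1 + 2 + 4 + 3 = 15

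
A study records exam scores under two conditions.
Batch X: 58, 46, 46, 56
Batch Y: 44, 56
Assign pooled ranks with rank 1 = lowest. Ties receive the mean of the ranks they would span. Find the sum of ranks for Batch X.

Sorted (ascending): 44, 46, 46, 56, 56, 58
The 2 values of 46 occupy positions 2–3 → average rank (2+3)/2 = 2.5.
The 2 values of 56 occupy positions 4–5 → average rank (4+5)/2 = 4.5.
Batch X values → pooled ranks: 58→6, 46→2.5, 46→2.5, 56→4.5
Rank sum = 6 + 2.5 + 2.5 + 4.5 = 15.5

15.5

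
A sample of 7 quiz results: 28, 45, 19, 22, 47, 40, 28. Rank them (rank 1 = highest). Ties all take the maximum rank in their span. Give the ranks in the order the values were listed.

5, 2, 7, 6, 1, 3, 5

Sorted (descending): 47, 45, 40, 28, 28, 22, 19
The 2 values of 28 occupy positions 4–5 → each gets rank 5.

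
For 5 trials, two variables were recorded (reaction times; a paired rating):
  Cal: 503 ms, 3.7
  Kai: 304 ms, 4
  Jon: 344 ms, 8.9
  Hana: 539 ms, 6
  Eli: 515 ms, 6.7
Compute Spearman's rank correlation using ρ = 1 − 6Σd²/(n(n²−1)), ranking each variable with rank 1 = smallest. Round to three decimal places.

Ranks of variable 1: 3, 1, 2, 5, 4
Ranks of variable 2: 1, 2, 5, 3, 4
d = r₁ − r₂: 2, -1, -3, 2, 0
d²: 4, 1, 9, 4, 0; Σd² = 18
ρ = 1 − 6·18/(5·24) = 1 − 108/120 = 0.100

0.100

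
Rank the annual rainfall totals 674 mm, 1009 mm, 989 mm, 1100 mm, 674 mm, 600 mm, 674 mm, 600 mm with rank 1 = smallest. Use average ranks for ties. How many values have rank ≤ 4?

Sorted (ascending): 600, 600, 674, 674, 674, 989, 1009, 1100
The 2 values of 600 occupy positions 1–2 → average rank (1+2)/2 = 1.5.
The 3 values of 674 occupy positions 3–5 → average rank 4.
Ranks ≤ 4: {1.5, 1.5, 4, 4, 4} → 5 values.

5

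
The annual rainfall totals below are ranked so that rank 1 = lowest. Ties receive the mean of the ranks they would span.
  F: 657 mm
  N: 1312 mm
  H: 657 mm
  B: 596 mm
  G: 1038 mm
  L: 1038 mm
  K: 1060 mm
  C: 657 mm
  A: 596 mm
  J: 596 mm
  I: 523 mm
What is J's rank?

Sorted (ascending): 523, 596, 596, 596, 657, 657, 657, 1038, 1038, 1060, 1312
The 3 values of 596 occupy positions 2–4 → average rank 3.
The 3 values of 657 occupy positions 5–7 → average rank 6.
The 2 values of 1038 occupy positions 8–9 → average rank (8+9)/2 = 8.5.
J has value 596 mm → rank 3.

3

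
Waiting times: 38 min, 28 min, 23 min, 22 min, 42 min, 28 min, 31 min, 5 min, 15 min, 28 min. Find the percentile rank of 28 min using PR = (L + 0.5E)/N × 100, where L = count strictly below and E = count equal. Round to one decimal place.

55.0

N = 10.
Strictly below 28: 4. Equal to 28: 3.
PR = (4 + 0.5·3)/10 × 100 = 55.0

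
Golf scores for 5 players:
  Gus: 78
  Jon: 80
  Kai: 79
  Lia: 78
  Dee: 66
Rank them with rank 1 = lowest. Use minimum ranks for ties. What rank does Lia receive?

2

Sorted (ascending): 66, 78, 78, 79, 80
The 2 values of 78 occupy positions 2–3 → each gets rank 2.
Lia has value 78 → rank 2.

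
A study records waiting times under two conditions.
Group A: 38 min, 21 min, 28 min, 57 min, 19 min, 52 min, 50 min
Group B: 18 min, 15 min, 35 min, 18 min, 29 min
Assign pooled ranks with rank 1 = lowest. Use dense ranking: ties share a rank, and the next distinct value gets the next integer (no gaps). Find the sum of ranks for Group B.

Sorted (ascending): 15, 18, 18, 19, 21, 28, 29, 35, 38, 50, 52, 57
The 2 values of 18 share dense rank 2.
Remaining distinct values take the next consecutive integers.
Group B values → pooled ranks: 18→2, 15→1, 35→7, 18→2, 29→6
Rank sum = 2 + 1 + 7 + 2 + 6 = 18

18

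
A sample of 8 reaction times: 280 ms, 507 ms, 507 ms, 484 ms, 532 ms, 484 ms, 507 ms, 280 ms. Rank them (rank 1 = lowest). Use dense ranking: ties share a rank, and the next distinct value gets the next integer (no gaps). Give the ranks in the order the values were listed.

Sorted (ascending): 280, 280, 484, 484, 507, 507, 507, 532
The 2 values of 280 share dense rank 1.
The 2 values of 484 share dense rank 2.
The 3 values of 507 share dense rank 3.
Remaining distinct values take the next consecutive integers.

1, 3, 3, 2, 4, 2, 3, 1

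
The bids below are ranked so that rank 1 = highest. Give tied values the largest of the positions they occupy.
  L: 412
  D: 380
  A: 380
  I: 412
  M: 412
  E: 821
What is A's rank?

6

Sorted (descending): 821, 412, 412, 412, 380, 380
The 3 values of 412 occupy positions 2–4 → each gets rank 4.
The 2 values of 380 occupy positions 5–6 → each gets rank 6.
A has value 380 → rank 6.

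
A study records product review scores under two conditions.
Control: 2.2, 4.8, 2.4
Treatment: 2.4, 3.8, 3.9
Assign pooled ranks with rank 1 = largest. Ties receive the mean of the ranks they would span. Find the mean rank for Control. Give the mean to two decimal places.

3.83

Sorted (descending): 4.8, 3.9, 3.8, 2.4, 2.4, 2.2
The 2 values of 2.4 occupy positions 4–5 → average rank (4+5)/2 = 4.5.
Control values → pooled ranks: 2.2→6, 4.8→1, 2.4→4.5
Mean rank = (6 + 1 + 4.5) / 3 = 3.83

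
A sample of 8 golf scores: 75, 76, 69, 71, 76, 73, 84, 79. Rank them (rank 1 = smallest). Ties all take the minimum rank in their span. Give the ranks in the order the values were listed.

4, 5, 1, 2, 5, 3, 8, 7

Sorted (ascending): 69, 71, 73, 75, 76, 76, 79, 84
The 2 values of 76 occupy positions 5–6 → each gets rank 5.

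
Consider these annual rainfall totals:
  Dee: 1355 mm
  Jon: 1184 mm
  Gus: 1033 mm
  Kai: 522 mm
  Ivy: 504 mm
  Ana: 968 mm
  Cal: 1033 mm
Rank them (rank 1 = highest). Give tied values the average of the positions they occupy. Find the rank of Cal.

3.5

Sorted (descending): 1355, 1184, 1033, 1033, 968, 522, 504
The 2 values of 1033 occupy positions 3–4 → average rank (3+4)/2 = 3.5.
Cal has value 1033 mm → rank 3.5.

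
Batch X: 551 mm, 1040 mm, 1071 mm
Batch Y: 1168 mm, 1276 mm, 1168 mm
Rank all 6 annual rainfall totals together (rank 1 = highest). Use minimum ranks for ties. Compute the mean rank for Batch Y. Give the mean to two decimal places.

1.67

Sorted (descending): 1276, 1168, 1168, 1071, 1040, 551
The 2 values of 1168 occupy positions 2–3 → each gets rank 2.
Batch Y values → pooled ranks: 1168→2, 1276→1, 1168→2
Mean rank = (2 + 1 + 2) / 3 = 1.67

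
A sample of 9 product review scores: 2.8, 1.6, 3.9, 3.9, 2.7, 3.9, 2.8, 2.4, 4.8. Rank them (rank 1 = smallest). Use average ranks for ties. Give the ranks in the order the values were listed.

Sorted (ascending): 1.6, 2.4, 2.7, 2.8, 2.8, 3.9, 3.9, 3.9, 4.8
The 2 values of 2.8 occupy positions 4–5 → average rank (4+5)/2 = 4.5.
The 3 values of 3.9 occupy positions 6–8 → average rank 7.

4.5, 1, 7, 7, 3, 7, 4.5, 2, 9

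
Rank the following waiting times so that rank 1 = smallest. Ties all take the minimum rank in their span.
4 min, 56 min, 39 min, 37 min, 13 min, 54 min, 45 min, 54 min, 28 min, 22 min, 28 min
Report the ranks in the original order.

1, 11, 7, 6, 2, 9, 8, 9, 4, 3, 4

Sorted (ascending): 4, 13, 22, 28, 28, 37, 39, 45, 54, 54, 56
The 2 values of 28 occupy positions 4–5 → each gets rank 4.
The 2 values of 54 occupy positions 9–10 → each gets rank 9.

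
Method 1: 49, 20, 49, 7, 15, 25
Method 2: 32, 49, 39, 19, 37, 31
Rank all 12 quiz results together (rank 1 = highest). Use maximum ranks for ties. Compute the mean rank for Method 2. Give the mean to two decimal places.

Sorted (descending): 49, 49, 49, 39, 37, 32, 31, 25, 20, 19, 15, 7
The 3 values of 49 occupy positions 1–3 → each gets rank 3.
Method 2 values → pooled ranks: 32→6, 49→3, 39→4, 19→10, 37→5, 31→7
Mean rank = (6 + 3 + 4 + 10 + 5 + 7) / 6 = 5.83

5.83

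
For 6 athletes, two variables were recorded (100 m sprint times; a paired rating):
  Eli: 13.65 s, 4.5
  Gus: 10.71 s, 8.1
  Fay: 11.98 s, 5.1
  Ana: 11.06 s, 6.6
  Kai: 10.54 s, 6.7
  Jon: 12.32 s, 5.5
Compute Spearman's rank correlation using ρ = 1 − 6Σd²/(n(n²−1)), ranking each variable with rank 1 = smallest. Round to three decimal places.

Ranks of variable 1: 6, 2, 4, 3, 1, 5
Ranks of variable 2: 1, 6, 2, 4, 5, 3
d = r₁ − r₂: 5, -4, 2, -1, -4, 2
d²: 25, 16, 4, 1, 16, 4; Σd² = 66
ρ = 1 − 6·66/(6·35) = 1 − 396/210 = -0.886

-0.886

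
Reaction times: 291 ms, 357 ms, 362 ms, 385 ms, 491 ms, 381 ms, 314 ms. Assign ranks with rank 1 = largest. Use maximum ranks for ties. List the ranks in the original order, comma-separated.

7, 5, 4, 2, 1, 3, 6

Sorted (descending): 491, 385, 381, 362, 357, 314, 291
No ties — each value takes its position as its rank.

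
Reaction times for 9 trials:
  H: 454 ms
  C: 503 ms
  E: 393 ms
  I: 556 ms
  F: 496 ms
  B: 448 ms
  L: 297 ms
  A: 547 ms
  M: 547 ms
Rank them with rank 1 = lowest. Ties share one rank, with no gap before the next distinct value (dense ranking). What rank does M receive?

Sorted (ascending): 297, 393, 448, 454, 496, 503, 547, 547, 556
The 2 values of 547 share dense rank 7.
Remaining distinct values take the next consecutive integers.
M has value 547 ms → rank 7.

7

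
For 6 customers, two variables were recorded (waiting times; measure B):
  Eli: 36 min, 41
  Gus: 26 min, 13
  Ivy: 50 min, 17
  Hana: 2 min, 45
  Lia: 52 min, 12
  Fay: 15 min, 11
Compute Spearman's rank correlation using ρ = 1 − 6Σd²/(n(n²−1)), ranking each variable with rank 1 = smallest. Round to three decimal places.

-0.257

Ranks of variable 1: 4, 3, 5, 1, 6, 2
Ranks of variable 2: 5, 3, 4, 6, 2, 1
d = r₁ − r₂: -1, 0, 1, -5, 4, 1
d²: 1, 0, 1, 25, 16, 1; Σd² = 44
ρ = 1 − 6·44/(6·35) = 1 − 264/210 = -0.257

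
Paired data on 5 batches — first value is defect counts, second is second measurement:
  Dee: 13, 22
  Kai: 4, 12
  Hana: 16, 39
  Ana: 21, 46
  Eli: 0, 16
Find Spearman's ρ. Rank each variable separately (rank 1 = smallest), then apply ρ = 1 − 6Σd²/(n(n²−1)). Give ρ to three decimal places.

Ranks of variable 1: 3, 2, 4, 5, 1
Ranks of variable 2: 3, 1, 4, 5, 2
d = r₁ − r₂: 0, 1, 0, 0, -1
d²: 0, 1, 0, 0, 1; Σd² = 2
ρ = 1 − 6·2/(5·24) = 1 − 12/120 = 0.900

0.900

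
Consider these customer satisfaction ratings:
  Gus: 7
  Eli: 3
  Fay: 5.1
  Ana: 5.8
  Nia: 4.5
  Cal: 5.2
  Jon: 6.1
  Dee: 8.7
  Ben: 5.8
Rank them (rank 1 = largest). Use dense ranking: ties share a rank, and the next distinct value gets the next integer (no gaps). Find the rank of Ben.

Sorted (descending): 8.7, 7, 6.1, 5.8, 5.8, 5.2, 5.1, 4.5, 3
The 2 values of 5.8 share dense rank 4.
Remaining distinct values take the next consecutive integers.
Ben has value 5.8 → rank 4.

4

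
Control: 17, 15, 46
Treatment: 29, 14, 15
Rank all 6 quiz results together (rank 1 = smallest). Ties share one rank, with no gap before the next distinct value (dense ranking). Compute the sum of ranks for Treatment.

7

Sorted (ascending): 14, 15, 15, 17, 29, 46
The 2 values of 15 share dense rank 2.
Remaining distinct values take the next consecutive integers.
Treatment values → pooled ranks: 29→4, 14→1, 15→2
Rank sum = 4 + 1 + 2 = 7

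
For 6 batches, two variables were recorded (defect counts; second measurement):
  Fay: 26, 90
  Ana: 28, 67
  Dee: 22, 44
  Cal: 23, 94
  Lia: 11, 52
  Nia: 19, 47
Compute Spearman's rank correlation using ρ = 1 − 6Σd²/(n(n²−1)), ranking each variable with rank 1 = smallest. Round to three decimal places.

0.543

Ranks of variable 1: 5, 6, 3, 4, 1, 2
Ranks of variable 2: 5, 4, 1, 6, 3, 2
d = r₁ − r₂: 0, 2, 2, -2, -2, 0
d²: 0, 4, 4, 4, 4, 0; Σd² = 16
ρ = 1 − 6·16/(6·35) = 1 − 96/210 = 0.543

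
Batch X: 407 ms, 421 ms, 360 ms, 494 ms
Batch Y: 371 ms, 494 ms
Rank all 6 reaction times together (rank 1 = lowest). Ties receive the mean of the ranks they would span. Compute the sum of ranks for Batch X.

13.5

Sorted (ascending): 360, 371, 407, 421, 494, 494
The 2 values of 494 occupy positions 5–6 → average rank (5+6)/2 = 5.5.
Batch X values → pooled ranks: 407→3, 421→4, 360→1, 494→5.5
Rank sum = 3 + 4 + 1 + 5.5 = 13.5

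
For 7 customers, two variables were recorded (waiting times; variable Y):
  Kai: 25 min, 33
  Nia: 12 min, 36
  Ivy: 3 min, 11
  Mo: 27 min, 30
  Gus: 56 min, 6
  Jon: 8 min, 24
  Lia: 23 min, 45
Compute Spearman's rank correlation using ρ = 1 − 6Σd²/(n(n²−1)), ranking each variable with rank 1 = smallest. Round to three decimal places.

Ranks of variable 1: 5, 3, 1, 6, 7, 2, 4
Ranks of variable 2: 5, 6, 2, 4, 1, 3, 7
d = r₁ − r₂: 0, -3, -1, 2, 6, -1, -3
d²: 0, 9, 1, 4, 36, 1, 9; Σd² = 60
ρ = 1 − 6·60/(7·48) = 1 − 360/336 = -0.071

-0.071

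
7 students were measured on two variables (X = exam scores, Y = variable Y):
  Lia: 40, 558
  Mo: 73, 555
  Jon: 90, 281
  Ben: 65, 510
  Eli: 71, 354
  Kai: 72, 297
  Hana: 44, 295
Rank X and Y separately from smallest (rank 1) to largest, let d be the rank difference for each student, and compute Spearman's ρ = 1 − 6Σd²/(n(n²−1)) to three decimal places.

Ranks of variable 1: 1, 6, 7, 3, 4, 5, 2
Ranks of variable 2: 7, 6, 1, 5, 4, 3, 2
d = r₁ − r₂: -6, 0, 6, -2, 0, 2, 0
d²: 36, 0, 36, 4, 0, 4, 0; Σd² = 80
ρ = 1 − 6·80/(7·48) = 1 − 480/336 = -0.429

-0.429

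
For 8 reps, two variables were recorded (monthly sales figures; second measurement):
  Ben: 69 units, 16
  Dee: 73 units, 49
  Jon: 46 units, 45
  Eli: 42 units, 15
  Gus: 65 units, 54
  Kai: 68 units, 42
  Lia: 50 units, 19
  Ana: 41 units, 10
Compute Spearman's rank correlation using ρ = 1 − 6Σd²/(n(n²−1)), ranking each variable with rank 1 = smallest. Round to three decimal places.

0.571

Ranks of variable 1: 7, 8, 3, 2, 5, 6, 4, 1
Ranks of variable 2: 3, 7, 6, 2, 8, 5, 4, 1
d = r₁ − r₂: 4, 1, -3, 0, -3, 1, 0, 0
d²: 16, 1, 9, 0, 9, 1, 0, 0; Σd² = 36
ρ = 1 − 6·36/(8·63) = 1 − 216/504 = 0.571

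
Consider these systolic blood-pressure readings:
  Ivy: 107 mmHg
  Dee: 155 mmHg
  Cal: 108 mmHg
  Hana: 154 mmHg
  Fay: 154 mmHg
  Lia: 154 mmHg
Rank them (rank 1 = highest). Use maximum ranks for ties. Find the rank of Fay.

Sorted (descending): 155, 154, 154, 154, 108, 107
The 3 values of 154 occupy positions 2–4 → each gets rank 4.
Fay has value 154 mmHg → rank 4.

4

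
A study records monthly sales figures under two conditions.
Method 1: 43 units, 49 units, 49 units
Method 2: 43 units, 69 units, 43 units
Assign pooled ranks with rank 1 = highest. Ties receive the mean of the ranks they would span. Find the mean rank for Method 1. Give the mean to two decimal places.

Sorted (descending): 69, 49, 49, 43, 43, 43
The 2 values of 49 occupy positions 2–3 → average rank (2+3)/2 = 2.5.
The 3 values of 43 occupy positions 4–6 → average rank 5.
Method 1 values → pooled ranks: 43→5, 49→2.5, 49→2.5
Mean rank = (5 + 2.5 + 2.5) / 3 = 3.33

3.33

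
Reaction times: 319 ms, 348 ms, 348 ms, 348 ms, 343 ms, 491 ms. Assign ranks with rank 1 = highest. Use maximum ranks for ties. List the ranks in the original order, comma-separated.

6, 4, 4, 4, 5, 1

Sorted (descending): 491, 348, 348, 348, 343, 319
The 3 values of 348 occupy positions 2–4 → each gets rank 4.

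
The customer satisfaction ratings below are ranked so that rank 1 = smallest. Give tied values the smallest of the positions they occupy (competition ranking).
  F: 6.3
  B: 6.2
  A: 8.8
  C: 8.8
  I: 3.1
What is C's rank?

4

Sorted (ascending): 3.1, 6.2, 6.3, 8.8, 8.8
The 2 values of 8.8 occupy positions 4–5 → each gets rank 4.
C has value 8.8 → rank 4.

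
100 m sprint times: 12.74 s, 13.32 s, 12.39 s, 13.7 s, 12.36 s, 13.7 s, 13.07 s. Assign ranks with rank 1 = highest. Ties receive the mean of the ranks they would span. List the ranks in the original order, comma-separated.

5, 3, 6, 1.5, 7, 1.5, 4

Sorted (descending): 13.7, 13.7, 13.32, 13.07, 12.74, 12.39, 12.36
The 2 values of 13.7 occupy positions 1–2 → average rank (1+2)/2 = 1.5.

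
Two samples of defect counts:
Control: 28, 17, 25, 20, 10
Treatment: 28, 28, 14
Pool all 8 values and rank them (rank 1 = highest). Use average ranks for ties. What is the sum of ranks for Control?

25

Sorted (descending): 28, 28, 28, 25, 20, 17, 14, 10
The 3 values of 28 occupy positions 1–3 → average rank 2.
Control values → pooled ranks: 28→2, 17→6, 25→4, 20→5, 10→8
Rank sum = 2 + 6 + 4 + 5 + 8 = 25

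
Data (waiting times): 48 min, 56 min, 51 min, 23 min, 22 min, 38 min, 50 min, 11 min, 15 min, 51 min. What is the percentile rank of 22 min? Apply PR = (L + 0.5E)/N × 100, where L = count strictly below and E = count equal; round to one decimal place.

N = 10.
Strictly below 22: 2. Equal to 22: 1.
PR = (2 + 0.5·1)/10 × 100 = 25.0

25.0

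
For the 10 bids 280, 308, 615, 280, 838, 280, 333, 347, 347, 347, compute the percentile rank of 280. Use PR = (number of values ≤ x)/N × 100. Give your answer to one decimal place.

N = 10.
Strictly below 280: 0. Equal to 280: 3.
PR = 3/10 × 100 = 30.0

30.0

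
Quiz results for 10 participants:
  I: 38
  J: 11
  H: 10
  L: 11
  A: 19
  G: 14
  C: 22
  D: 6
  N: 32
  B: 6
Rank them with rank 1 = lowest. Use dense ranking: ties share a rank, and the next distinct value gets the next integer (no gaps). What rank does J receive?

3

Sorted (ascending): 6, 6, 10, 11, 11, 14, 19, 22, 32, 38
The 2 values of 6 share dense rank 1.
The 2 values of 11 share dense rank 3.
Remaining distinct values take the next consecutive integers.
J has value 11 → rank 3.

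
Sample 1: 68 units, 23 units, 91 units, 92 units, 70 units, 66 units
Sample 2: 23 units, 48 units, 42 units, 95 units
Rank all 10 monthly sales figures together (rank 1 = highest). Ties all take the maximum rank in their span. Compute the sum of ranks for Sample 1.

Sorted (descending): 95, 92, 91, 70, 68, 66, 48, 42, 23, 23
The 2 values of 23 occupy positions 9–10 → each gets rank 10.
Sample 1 values → pooled ranks: 68→5, 23→10, 91→3, 92→2, 70→4, 66→6
Rank sum = 5 + 10 + 3 + 2 + 4 + 6 = 30

30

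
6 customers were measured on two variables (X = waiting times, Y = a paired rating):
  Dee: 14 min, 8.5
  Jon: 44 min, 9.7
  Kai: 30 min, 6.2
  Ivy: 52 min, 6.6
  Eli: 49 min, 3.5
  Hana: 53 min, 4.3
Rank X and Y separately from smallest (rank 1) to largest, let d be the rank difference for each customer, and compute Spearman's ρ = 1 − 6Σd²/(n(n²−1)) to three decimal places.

Ranks of variable 1: 1, 3, 2, 5, 4, 6
Ranks of variable 2: 5, 6, 3, 4, 1, 2
d = r₁ − r₂: -4, -3, -1, 1, 3, 4
d²: 16, 9, 1, 1, 9, 16; Σd² = 52
ρ = 1 − 6·52/(6·35) = 1 − 312/210 = -0.486

-0.486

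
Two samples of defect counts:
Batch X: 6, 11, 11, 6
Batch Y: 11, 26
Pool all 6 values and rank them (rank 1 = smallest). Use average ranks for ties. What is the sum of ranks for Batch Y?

Sorted (ascending): 6, 6, 11, 11, 11, 26
The 2 values of 6 occupy positions 1–2 → average rank (1+2)/2 = 1.5.
The 3 values of 11 occupy positions 3–5 → average rank 4.
Batch Y values → pooled ranks: 11→4, 26→6
Rank sum = 4 + 6 = 10

10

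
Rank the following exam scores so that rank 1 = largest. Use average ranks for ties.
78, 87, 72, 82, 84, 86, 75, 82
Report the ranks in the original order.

Sorted (descending): 87, 86, 84, 82, 82, 78, 75, 72
The 2 values of 82 occupy positions 4–5 → average rank (4+5)/2 = 4.5.

6, 1, 8, 4.5, 3, 2, 7, 4.5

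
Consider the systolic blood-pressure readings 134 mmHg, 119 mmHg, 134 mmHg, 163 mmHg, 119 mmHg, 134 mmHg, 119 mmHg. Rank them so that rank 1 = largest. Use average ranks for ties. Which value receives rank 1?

163

Sorted (descending): 163, 134, 134, 134, 119, 119, 119
The 3 values of 134 occupy positions 2–4 → average rank 3.
The 3 values of 119 occupy positions 5–7 → average rank 6.
Rank 1 → value 163.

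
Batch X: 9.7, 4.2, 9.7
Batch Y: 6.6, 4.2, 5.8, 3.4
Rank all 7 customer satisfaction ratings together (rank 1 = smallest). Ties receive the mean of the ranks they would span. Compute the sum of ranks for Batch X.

15.5

Sorted (ascending): 3.4, 4.2, 4.2, 5.8, 6.6, 9.7, 9.7
The 2 values of 4.2 occupy positions 2–3 → average rank (2+3)/2 = 2.5.
The 2 values of 9.7 occupy positions 6–7 → average rank (6+7)/2 = 6.5.
Batch X values → pooled ranks: 9.7→6.5, 4.2→2.5, 9.7→6.5
Rank sum = 6.5 + 2.5 + 6.5 = 15.5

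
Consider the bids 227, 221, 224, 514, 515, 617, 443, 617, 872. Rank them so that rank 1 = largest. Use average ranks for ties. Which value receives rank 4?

Sorted (descending): 872, 617, 617, 515, 514, 443, 227, 224, 221
The 2 values of 617 occupy positions 2–3 → average rank (2+3)/2 = 2.5.
Rank 4 → value 515.

515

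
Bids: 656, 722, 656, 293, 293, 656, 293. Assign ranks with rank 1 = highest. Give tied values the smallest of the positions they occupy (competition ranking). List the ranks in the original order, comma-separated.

Sorted (descending): 722, 656, 656, 656, 293, 293, 293
The 3 values of 656 occupy positions 2–4 → each gets rank 2.
The 3 values of 293 occupy positions 5–7 → each gets rank 5.

2, 1, 2, 5, 5, 2, 5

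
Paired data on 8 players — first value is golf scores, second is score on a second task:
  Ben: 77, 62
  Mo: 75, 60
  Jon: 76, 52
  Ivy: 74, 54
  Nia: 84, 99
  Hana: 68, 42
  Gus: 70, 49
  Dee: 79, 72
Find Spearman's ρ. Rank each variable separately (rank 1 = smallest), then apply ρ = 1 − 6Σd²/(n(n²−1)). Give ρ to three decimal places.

0.929

Ranks of variable 1: 6, 4, 5, 3, 8, 1, 2, 7
Ranks of variable 2: 6, 5, 3, 4, 8, 1, 2, 7
d = r₁ − r₂: 0, -1, 2, -1, 0, 0, 0, 0
d²: 0, 1, 4, 1, 0, 0, 0, 0; Σd² = 6
ρ = 1 − 6·6/(8·63) = 1 − 36/504 = 0.929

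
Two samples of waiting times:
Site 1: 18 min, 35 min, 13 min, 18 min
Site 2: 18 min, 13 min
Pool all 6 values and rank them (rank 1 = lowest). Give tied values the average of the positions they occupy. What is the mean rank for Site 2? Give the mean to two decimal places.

Sorted (ascending): 13, 13, 18, 18, 18, 35
The 2 values of 13 occupy positions 1–2 → average rank (1+2)/2 = 1.5.
The 3 values of 18 occupy positions 3–5 → average rank 4.
Site 2 values → pooled ranks: 18→4, 13→1.5
Mean rank = (4 + 1.5) / 2 = 2.75

2.75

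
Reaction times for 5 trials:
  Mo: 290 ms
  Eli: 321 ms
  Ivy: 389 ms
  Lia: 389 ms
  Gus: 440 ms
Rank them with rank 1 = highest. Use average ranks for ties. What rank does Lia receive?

2.5

Sorted (descending): 440, 389, 389, 321, 290
The 2 values of 389 occupy positions 2–3 → average rank (2+3)/2 = 2.5.
Lia has value 389 ms → rank 2.5.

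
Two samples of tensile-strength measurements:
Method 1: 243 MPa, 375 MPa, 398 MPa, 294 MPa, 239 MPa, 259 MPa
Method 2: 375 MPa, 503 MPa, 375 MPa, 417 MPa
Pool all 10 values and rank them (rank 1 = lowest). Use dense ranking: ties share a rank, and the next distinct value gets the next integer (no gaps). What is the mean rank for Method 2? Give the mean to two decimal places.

Sorted (ascending): 239, 243, 259, 294, 375, 375, 375, 398, 417, 503
The 3 values of 375 share dense rank 5.
Remaining distinct values take the next consecutive integers.
Method 2 values → pooled ranks: 375→5, 503→8, 375→5, 417→7
Mean rank = (5 + 8 + 5 + 7) / 4 = 6.25

6.25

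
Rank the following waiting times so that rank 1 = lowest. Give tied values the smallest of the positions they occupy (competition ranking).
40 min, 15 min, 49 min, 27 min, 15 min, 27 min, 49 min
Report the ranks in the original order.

5, 1, 6, 3, 1, 3, 6

Sorted (ascending): 15, 15, 27, 27, 40, 49, 49
The 2 values of 15 occupy positions 1–2 → each gets rank 1.
The 2 values of 27 occupy positions 3–4 → each gets rank 3.
The 2 values of 49 occupy positions 6–7 → each gets rank 6.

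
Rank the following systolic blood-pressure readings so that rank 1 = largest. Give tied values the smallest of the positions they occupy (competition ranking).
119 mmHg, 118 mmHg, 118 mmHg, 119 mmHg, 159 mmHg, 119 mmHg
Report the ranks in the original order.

Sorted (descending): 159, 119, 119, 119, 118, 118
The 3 values of 119 occupy positions 2–4 → each gets rank 2.
The 2 values of 118 occupy positions 5–6 → each gets rank 5.

2, 5, 5, 2, 1, 2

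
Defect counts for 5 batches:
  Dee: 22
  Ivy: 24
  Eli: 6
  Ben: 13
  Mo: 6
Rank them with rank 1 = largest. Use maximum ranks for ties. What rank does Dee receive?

Sorted (descending): 24, 22, 13, 6, 6
The 2 values of 6 occupy positions 4–5 → each gets rank 5.
Dee has value 22 → rank 2.

2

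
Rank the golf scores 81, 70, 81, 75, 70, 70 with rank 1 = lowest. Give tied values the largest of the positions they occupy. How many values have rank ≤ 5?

Sorted (ascending): 70, 70, 70, 75, 81, 81
The 3 values of 70 occupy positions 1–3 → each gets rank 3.
The 2 values of 81 occupy positions 5–6 → each gets rank 6.
Ranks ≤ 5: {3, 3, 3, 4} → 4 values.

4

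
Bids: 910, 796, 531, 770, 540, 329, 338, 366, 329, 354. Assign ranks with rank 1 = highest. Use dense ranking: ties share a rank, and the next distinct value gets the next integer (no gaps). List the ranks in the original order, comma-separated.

Sorted (descending): 910, 796, 770, 540, 531, 366, 354, 338, 329, 329
The 2 values of 329 share dense rank 9.
Remaining distinct values take the next consecutive integers.

1, 2, 5, 3, 4, 9, 8, 6, 9, 7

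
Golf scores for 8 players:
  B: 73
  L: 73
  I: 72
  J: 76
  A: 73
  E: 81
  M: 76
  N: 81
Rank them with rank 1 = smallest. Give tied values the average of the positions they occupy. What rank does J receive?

5.5

Sorted (ascending): 72, 73, 73, 73, 76, 76, 81, 81
The 3 values of 73 occupy positions 2–4 → average rank 3.
The 2 values of 76 occupy positions 5–6 → average rank (5+6)/2 = 5.5.
The 2 values of 81 occupy positions 7–8 → average rank (7+8)/2 = 7.5.
J has value 76 → rank 5.5.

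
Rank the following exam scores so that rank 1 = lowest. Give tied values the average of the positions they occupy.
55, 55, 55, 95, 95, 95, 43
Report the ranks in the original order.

Sorted (ascending): 43, 55, 55, 55, 95, 95, 95
The 3 values of 55 occupy positions 2–4 → average rank 3.
The 3 values of 95 occupy positions 5–7 → average rank 6.

3, 3, 3, 6, 6, 6, 1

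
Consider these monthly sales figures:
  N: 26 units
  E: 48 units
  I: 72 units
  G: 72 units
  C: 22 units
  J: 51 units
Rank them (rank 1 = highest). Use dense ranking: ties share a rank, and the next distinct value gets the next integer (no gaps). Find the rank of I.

Sorted (descending): 72, 72, 51, 48, 26, 22
The 2 values of 72 share dense rank 1.
Remaining distinct values take the next consecutive integers.
I has value 72 units → rank 1.

1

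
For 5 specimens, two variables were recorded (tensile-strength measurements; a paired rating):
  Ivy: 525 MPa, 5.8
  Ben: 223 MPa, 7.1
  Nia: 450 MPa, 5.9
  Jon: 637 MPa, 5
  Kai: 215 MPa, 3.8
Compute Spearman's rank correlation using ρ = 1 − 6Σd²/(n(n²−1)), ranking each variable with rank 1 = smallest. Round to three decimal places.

Ranks of variable 1: 4, 2, 3, 5, 1
Ranks of variable 2: 3, 5, 4, 2, 1
d = r₁ − r₂: 1, -3, -1, 3, 0
d²: 1, 9, 1, 9, 0; Σd² = 20
ρ = 1 − 6·20/(5·24) = 1 − 120/120 = 0.000

0.000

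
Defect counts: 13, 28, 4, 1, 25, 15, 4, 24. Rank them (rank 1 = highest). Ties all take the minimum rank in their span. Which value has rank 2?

25

Sorted (descending): 28, 25, 24, 15, 13, 4, 4, 1
The 2 values of 4 occupy positions 6–7 → each gets rank 6.
Rank 2 → value 25.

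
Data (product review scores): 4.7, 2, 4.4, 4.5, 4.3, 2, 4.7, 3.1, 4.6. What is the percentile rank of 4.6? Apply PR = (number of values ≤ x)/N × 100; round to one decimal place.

77.8

N = 9.
Strictly below 4.6: 6. Equal to 4.6: 1.
PR = 7/9 × 100 = 77.8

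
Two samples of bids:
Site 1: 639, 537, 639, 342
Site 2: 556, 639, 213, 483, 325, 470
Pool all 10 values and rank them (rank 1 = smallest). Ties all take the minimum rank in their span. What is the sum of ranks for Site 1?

Sorted (ascending): 213, 325, 342, 470, 483, 537, 556, 639, 639, 639
The 3 values of 639 occupy positions 8–10 → each gets rank 8.
Site 1 values → pooled ranks: 639→8, 537→6, 639→8, 342→3
Rank sum = 8 + 6 + 8 + 3 = 25

25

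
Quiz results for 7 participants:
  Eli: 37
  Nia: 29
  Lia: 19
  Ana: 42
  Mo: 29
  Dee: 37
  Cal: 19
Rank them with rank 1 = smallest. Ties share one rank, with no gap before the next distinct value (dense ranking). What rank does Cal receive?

1

Sorted (ascending): 19, 19, 29, 29, 37, 37, 42
The 2 values of 19 share dense rank 1.
The 2 values of 29 share dense rank 2.
The 2 values of 37 share dense rank 3.
Remaining distinct values take the next consecutive integers.
Cal has value 19 → rank 1.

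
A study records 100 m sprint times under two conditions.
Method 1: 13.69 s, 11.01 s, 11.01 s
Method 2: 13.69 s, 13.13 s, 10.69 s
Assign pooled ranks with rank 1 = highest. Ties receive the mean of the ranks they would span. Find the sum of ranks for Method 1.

10.5

Sorted (descending): 13.69, 13.69, 13.13, 11.01, 11.01, 10.69
The 2 values of 13.69 occupy positions 1–2 → average rank (1+2)/2 = 1.5.
The 2 values of 11.01 occupy positions 4–5 → average rank (4+5)/2 = 4.5.
Method 1 values → pooled ranks: 13.69→1.5, 11.01→4.5, 11.01→4.5
Rank sum = 1.5 + 4.5 + 4.5 = 10.5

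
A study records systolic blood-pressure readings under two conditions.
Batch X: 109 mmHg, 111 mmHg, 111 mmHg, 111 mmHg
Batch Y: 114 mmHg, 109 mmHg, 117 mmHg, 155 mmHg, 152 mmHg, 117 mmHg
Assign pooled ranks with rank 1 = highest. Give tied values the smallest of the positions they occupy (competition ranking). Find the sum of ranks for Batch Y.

23

Sorted (descending): 155, 152, 117, 117, 114, 111, 111, 111, 109, 109
The 2 values of 117 occupy positions 3–4 → each gets rank 3.
The 3 values of 111 occupy positions 6–8 → each gets rank 6.
The 2 values of 109 occupy positions 9–10 → each gets rank 9.
Batch Y values → pooled ranks: 114→5, 109→9, 117→3, 155→1, 152→2, 117→3
Rank sum = 5 + 9 + 3 + 1 + 2 + 3 = 23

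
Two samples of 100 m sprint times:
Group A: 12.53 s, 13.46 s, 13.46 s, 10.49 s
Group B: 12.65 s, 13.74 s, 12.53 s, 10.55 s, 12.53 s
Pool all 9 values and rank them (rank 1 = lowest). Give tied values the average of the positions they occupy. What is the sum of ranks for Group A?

20

Sorted (ascending): 10.49, 10.55, 12.53, 12.53, 12.53, 12.65, 13.46, 13.46, 13.74
The 3 values of 12.53 occupy positions 3–5 → average rank 4.
The 2 values of 13.46 occupy positions 7–8 → average rank (7+8)/2 = 7.5.
Group A values → pooled ranks: 12.53→4, 13.46→7.5, 13.46→7.5, 10.49→1
Rank sum = 4 + 7.5 + 7.5 + 1 = 20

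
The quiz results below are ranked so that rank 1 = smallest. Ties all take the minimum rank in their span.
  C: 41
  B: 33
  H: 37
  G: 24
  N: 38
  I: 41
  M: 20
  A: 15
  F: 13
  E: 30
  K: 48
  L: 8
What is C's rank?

Sorted (ascending): 8, 13, 15, 20, 24, 30, 33, 37, 38, 41, 41, 48
The 2 values of 41 occupy positions 10–11 → each gets rank 10.
C has value 41 → rank 10.

10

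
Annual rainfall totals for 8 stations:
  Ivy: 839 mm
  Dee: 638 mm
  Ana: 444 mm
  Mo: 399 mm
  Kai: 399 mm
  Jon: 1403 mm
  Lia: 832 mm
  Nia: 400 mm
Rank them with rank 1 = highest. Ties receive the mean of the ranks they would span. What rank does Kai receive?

Sorted (descending): 1403, 839, 832, 638, 444, 400, 399, 399
The 2 values of 399 occupy positions 7–8 → average rank (7+8)/2 = 7.5.
Kai has value 399 mm → rank 7.5.

7.5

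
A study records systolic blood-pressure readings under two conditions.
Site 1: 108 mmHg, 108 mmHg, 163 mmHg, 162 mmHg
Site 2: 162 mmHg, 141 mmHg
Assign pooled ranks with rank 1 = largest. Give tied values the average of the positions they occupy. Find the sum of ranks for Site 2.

6.5

Sorted (descending): 163, 162, 162, 141, 108, 108
The 2 values of 162 occupy positions 2–3 → average rank (2+3)/2 = 2.5.
The 2 values of 108 occupy positions 5–6 → average rank (5+6)/2 = 5.5.
Site 2 values → pooled ranks: 162→2.5, 141→4
Rank sum = 2.5 + 4 = 6.5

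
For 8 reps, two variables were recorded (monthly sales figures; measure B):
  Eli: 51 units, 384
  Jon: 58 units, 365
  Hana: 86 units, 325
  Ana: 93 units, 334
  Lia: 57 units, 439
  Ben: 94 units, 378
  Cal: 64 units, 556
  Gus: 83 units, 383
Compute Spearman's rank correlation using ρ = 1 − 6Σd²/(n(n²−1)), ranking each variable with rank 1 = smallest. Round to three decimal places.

Ranks of variable 1: 1, 3, 6, 7, 2, 8, 4, 5
Ranks of variable 2: 6, 3, 1, 2, 7, 4, 8, 5
d = r₁ − r₂: -5, 0, 5, 5, -5, 4, -4, 0
d²: 25, 0, 25, 25, 25, 16, 16, 0; Σd² = 132
ρ = 1 − 6·132/(8·63) = 1 − 792/504 = -0.571

-0.571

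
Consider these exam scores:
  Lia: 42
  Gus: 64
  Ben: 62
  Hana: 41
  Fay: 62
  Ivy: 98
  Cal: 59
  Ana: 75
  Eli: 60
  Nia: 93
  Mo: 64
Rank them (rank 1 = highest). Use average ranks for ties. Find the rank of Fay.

6.5

Sorted (descending): 98, 93, 75, 64, 64, 62, 62, 60, 59, 42, 41
The 2 values of 64 occupy positions 4–5 → average rank (4+5)/2 = 4.5.
The 2 values of 62 occupy positions 6–7 → average rank (6+7)/2 = 6.5.
Fay has value 62 → rank 6.5.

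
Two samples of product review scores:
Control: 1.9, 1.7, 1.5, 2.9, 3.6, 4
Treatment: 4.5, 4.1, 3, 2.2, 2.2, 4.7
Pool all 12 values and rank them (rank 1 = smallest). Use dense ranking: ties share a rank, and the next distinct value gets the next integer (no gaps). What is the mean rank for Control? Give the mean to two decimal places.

Sorted (ascending): 1.5, 1.7, 1.9, 2.2, 2.2, 2.9, 3, 3.6, 4, 4.1, 4.5, 4.7
The 2 values of 2.2 share dense rank 4.
Remaining distinct values take the next consecutive integers.
Control values → pooled ranks: 1.9→3, 1.7→2, 1.5→1, 2.9→5, 3.6→7, 4→8
Mean rank = (3 + 2 + 1 + 5 + 7 + 8) / 6 = 4.33

4.33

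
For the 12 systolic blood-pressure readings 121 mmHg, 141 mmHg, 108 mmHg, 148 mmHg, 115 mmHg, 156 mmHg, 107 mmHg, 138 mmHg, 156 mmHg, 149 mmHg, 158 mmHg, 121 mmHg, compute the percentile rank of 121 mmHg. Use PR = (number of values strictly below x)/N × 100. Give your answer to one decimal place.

25.0

N = 12.
Strictly below 121: 3. Equal to 121: 2.
PR = 3/12 × 100 = 25.0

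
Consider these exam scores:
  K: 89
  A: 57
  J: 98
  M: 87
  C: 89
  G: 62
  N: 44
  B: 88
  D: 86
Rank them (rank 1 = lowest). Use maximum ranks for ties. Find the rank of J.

Sorted (ascending): 44, 57, 62, 86, 87, 88, 89, 89, 98
The 2 values of 89 occupy positions 7–8 → each gets rank 8.
J has value 98 → rank 9.

9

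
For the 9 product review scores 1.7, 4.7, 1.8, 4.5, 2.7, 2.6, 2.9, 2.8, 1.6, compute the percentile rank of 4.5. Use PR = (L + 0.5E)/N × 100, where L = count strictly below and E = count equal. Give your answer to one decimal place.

N = 9.
Strictly below 4.5: 7. Equal to 4.5: 1.
PR = (7 + 0.5·1)/9 × 100 = 83.3

83.3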